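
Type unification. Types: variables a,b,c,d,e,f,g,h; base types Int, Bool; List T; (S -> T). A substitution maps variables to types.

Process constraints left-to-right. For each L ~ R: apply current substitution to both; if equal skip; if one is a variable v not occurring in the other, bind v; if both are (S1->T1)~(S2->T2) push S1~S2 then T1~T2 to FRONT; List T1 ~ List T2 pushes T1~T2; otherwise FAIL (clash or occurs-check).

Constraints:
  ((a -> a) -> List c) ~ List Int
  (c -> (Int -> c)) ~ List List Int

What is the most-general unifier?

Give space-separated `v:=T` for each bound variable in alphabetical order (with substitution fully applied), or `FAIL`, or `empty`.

step 1: unify ((a -> a) -> List c) ~ List Int  [subst: {-} | 1 pending]
  clash: ((a -> a) -> List c) vs List Int

Answer: FAIL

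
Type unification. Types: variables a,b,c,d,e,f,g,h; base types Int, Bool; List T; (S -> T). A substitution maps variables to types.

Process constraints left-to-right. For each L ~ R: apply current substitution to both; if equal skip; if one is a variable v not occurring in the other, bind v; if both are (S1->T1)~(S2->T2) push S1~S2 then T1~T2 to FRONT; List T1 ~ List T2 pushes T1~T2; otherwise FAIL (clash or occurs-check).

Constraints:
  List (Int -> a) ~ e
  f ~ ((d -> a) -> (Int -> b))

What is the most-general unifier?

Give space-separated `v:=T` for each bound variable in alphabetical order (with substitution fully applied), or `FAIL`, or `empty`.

step 1: unify List (Int -> a) ~ e  [subst: {-} | 1 pending]
  bind e := List (Int -> a)
step 2: unify f ~ ((d -> a) -> (Int -> b))  [subst: {e:=List (Int -> a)} | 0 pending]
  bind f := ((d -> a) -> (Int -> b))

Answer: e:=List (Int -> a) f:=((d -> a) -> (Int -> b))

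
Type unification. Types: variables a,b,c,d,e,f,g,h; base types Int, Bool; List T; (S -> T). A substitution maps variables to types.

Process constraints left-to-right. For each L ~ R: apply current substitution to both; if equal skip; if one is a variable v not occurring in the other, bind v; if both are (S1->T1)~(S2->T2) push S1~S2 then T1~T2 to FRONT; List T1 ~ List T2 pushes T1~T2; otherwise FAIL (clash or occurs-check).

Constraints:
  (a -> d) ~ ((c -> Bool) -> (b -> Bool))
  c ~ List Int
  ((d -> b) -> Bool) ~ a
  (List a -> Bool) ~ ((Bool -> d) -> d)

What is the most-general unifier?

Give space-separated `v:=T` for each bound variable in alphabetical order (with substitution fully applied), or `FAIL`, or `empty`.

step 1: unify (a -> d) ~ ((c -> Bool) -> (b -> Bool))  [subst: {-} | 3 pending]
  -> decompose arrow: push a~(c -> Bool), d~(b -> Bool)
step 2: unify a ~ (c -> Bool)  [subst: {-} | 4 pending]
  bind a := (c -> Bool)
step 3: unify d ~ (b -> Bool)  [subst: {a:=(c -> Bool)} | 3 pending]
  bind d := (b -> Bool)
step 4: unify c ~ List Int  [subst: {a:=(c -> Bool), d:=(b -> Bool)} | 2 pending]
  bind c := List Int
step 5: unify (((b -> Bool) -> b) -> Bool) ~ (List Int -> Bool)  [subst: {a:=(c -> Bool), d:=(b -> Bool), c:=List Int} | 1 pending]
  -> decompose arrow: push ((b -> Bool) -> b)~List Int, Bool~Bool
step 6: unify ((b -> Bool) -> b) ~ List Int  [subst: {a:=(c -> Bool), d:=(b -> Bool), c:=List Int} | 2 pending]
  clash: ((b -> Bool) -> b) vs List Int

Answer: FAIL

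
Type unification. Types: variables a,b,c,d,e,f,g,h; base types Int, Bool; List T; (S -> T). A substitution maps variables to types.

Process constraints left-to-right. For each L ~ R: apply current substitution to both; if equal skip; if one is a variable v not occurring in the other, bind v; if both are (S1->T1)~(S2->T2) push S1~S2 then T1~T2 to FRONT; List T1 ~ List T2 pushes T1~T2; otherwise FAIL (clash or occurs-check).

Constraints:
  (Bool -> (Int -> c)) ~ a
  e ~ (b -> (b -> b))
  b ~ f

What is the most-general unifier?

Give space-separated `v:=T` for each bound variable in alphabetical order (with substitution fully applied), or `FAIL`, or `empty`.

Answer: a:=(Bool -> (Int -> c)) b:=f e:=(f -> (f -> f))

Derivation:
step 1: unify (Bool -> (Int -> c)) ~ a  [subst: {-} | 2 pending]
  bind a := (Bool -> (Int -> c))
step 2: unify e ~ (b -> (b -> b))  [subst: {a:=(Bool -> (Int -> c))} | 1 pending]
  bind e := (b -> (b -> b))
step 3: unify b ~ f  [subst: {a:=(Bool -> (Int -> c)), e:=(b -> (b -> b))} | 0 pending]
  bind b := f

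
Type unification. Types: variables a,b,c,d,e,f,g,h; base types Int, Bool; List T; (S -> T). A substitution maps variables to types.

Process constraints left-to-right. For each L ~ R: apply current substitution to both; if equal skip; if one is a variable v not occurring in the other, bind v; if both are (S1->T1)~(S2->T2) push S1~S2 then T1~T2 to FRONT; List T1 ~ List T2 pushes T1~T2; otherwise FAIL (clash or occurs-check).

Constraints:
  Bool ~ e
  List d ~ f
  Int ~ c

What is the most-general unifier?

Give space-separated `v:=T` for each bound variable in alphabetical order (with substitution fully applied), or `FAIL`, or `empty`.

step 1: unify Bool ~ e  [subst: {-} | 2 pending]
  bind e := Bool
step 2: unify List d ~ f  [subst: {e:=Bool} | 1 pending]
  bind f := List d
step 3: unify Int ~ c  [subst: {e:=Bool, f:=List d} | 0 pending]
  bind c := Int

Answer: c:=Int e:=Bool f:=List d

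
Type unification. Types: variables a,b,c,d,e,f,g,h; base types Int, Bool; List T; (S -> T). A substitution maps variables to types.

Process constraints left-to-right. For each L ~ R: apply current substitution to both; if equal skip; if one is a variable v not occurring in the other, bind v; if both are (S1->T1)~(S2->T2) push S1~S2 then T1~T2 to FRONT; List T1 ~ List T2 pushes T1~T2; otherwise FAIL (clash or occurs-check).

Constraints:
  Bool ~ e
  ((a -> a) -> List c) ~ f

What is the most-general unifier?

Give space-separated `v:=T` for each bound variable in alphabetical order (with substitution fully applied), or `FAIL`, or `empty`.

Answer: e:=Bool f:=((a -> a) -> List c)

Derivation:
step 1: unify Bool ~ e  [subst: {-} | 1 pending]
  bind e := Bool
step 2: unify ((a -> a) -> List c) ~ f  [subst: {e:=Bool} | 0 pending]
  bind f := ((a -> a) -> List c)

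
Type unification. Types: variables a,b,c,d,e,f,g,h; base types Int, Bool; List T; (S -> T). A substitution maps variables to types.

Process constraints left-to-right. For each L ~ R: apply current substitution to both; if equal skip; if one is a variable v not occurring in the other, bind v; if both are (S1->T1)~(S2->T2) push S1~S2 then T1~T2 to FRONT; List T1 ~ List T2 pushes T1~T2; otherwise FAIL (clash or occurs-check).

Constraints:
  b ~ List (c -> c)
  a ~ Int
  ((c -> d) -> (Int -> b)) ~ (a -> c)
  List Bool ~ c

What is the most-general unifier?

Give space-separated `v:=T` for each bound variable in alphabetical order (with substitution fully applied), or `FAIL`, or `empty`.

Answer: FAIL

Derivation:
step 1: unify b ~ List (c -> c)  [subst: {-} | 3 pending]
  bind b := List (c -> c)
step 2: unify a ~ Int  [subst: {b:=List (c -> c)} | 2 pending]
  bind a := Int
step 3: unify ((c -> d) -> (Int -> List (c -> c))) ~ (Int -> c)  [subst: {b:=List (c -> c), a:=Int} | 1 pending]
  -> decompose arrow: push (c -> d)~Int, (Int -> List (c -> c))~c
step 4: unify (c -> d) ~ Int  [subst: {b:=List (c -> c), a:=Int} | 2 pending]
  clash: (c -> d) vs Int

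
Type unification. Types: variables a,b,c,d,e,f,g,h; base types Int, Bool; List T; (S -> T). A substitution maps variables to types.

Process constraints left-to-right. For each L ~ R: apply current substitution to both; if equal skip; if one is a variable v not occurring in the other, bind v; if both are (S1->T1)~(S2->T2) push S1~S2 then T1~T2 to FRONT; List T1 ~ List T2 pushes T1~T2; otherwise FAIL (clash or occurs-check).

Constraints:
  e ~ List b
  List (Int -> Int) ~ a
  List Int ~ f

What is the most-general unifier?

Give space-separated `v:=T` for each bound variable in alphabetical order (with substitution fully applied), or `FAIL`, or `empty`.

step 1: unify e ~ List b  [subst: {-} | 2 pending]
  bind e := List b
step 2: unify List (Int -> Int) ~ a  [subst: {e:=List b} | 1 pending]
  bind a := List (Int -> Int)
step 3: unify List Int ~ f  [subst: {e:=List b, a:=List (Int -> Int)} | 0 pending]
  bind f := List Int

Answer: a:=List (Int -> Int) e:=List b f:=List Int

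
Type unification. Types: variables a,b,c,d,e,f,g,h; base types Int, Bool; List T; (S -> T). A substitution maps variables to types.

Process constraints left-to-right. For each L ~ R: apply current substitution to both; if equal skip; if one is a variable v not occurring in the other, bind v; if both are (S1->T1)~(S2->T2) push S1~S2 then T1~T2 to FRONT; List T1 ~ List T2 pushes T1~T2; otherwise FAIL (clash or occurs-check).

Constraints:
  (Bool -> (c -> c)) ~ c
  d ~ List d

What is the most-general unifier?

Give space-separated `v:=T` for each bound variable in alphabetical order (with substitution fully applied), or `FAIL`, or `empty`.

Answer: FAIL

Derivation:
step 1: unify (Bool -> (c -> c)) ~ c  [subst: {-} | 1 pending]
  occurs-check fail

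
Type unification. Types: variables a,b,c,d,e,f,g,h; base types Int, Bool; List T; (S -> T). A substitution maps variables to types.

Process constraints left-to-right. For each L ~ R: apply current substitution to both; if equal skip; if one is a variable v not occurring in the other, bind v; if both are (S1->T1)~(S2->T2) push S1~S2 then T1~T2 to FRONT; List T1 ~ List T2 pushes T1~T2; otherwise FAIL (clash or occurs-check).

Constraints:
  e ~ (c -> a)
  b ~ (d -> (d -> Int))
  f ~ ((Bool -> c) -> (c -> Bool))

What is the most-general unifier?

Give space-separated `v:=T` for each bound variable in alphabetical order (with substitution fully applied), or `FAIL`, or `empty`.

step 1: unify e ~ (c -> a)  [subst: {-} | 2 pending]
  bind e := (c -> a)
step 2: unify b ~ (d -> (d -> Int))  [subst: {e:=(c -> a)} | 1 pending]
  bind b := (d -> (d -> Int))
step 3: unify f ~ ((Bool -> c) -> (c -> Bool))  [subst: {e:=(c -> a), b:=(d -> (d -> Int))} | 0 pending]
  bind f := ((Bool -> c) -> (c -> Bool))

Answer: b:=(d -> (d -> Int)) e:=(c -> a) f:=((Bool -> c) -> (c -> Bool))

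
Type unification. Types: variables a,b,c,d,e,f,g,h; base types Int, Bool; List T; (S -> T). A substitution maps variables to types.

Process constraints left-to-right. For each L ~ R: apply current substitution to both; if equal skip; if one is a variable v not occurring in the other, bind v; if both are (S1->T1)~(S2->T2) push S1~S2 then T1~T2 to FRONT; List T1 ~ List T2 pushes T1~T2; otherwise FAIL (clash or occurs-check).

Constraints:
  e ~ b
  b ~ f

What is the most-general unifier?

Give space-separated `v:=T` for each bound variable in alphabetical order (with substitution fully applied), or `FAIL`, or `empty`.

step 1: unify e ~ b  [subst: {-} | 1 pending]
  bind e := b
step 2: unify b ~ f  [subst: {e:=b} | 0 pending]
  bind b := f

Answer: b:=f e:=f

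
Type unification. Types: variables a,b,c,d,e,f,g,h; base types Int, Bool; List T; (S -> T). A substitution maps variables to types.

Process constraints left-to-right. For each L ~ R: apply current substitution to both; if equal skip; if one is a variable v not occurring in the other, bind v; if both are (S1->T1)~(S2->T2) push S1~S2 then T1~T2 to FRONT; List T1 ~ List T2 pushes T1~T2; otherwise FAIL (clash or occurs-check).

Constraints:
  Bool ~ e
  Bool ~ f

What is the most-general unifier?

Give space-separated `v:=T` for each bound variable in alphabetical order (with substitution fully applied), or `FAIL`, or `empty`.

step 1: unify Bool ~ e  [subst: {-} | 1 pending]
  bind e := Bool
step 2: unify Bool ~ f  [subst: {e:=Bool} | 0 pending]
  bind f := Bool

Answer: e:=Bool f:=Bool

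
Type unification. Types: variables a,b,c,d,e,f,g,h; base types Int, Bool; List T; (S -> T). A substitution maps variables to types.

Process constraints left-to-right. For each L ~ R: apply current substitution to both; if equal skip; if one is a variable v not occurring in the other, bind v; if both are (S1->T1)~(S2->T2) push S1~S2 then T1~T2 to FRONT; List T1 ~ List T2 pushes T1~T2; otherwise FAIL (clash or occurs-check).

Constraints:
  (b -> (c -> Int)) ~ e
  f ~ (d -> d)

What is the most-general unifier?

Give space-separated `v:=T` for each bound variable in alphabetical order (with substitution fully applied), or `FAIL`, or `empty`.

step 1: unify (b -> (c -> Int)) ~ e  [subst: {-} | 1 pending]
  bind e := (b -> (c -> Int))
step 2: unify f ~ (d -> d)  [subst: {e:=(b -> (c -> Int))} | 0 pending]
  bind f := (d -> d)

Answer: e:=(b -> (c -> Int)) f:=(d -> d)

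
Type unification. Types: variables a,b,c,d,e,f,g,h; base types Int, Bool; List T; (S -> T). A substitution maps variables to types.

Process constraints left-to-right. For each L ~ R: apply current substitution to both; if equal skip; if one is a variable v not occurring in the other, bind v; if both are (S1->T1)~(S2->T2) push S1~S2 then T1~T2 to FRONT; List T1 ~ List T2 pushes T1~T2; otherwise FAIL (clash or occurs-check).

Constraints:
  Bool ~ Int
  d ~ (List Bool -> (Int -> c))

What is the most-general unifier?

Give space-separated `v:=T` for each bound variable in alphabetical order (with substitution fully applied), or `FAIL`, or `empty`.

step 1: unify Bool ~ Int  [subst: {-} | 1 pending]
  clash: Bool vs Int

Answer: FAIL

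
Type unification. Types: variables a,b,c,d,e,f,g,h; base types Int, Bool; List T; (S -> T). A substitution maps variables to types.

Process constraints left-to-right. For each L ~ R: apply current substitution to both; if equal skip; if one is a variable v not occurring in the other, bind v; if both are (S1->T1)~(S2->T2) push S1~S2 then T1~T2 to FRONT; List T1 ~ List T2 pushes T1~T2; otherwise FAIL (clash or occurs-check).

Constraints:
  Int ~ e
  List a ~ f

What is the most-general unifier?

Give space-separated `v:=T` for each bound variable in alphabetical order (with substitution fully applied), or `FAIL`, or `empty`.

step 1: unify Int ~ e  [subst: {-} | 1 pending]
  bind e := Int
step 2: unify List a ~ f  [subst: {e:=Int} | 0 pending]
  bind f := List a

Answer: e:=Int f:=List a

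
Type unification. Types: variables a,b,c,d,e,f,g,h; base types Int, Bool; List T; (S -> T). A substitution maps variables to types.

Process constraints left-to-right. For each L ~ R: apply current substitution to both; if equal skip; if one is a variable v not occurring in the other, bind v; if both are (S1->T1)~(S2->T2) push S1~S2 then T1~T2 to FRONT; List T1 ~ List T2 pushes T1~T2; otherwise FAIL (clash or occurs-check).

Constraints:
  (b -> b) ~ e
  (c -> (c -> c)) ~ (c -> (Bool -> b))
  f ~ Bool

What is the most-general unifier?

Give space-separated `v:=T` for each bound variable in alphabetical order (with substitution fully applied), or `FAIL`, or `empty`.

Answer: b:=Bool c:=Bool e:=(Bool -> Bool) f:=Bool

Derivation:
step 1: unify (b -> b) ~ e  [subst: {-} | 2 pending]
  bind e := (b -> b)
step 2: unify (c -> (c -> c)) ~ (c -> (Bool -> b))  [subst: {e:=(b -> b)} | 1 pending]
  -> decompose arrow: push c~c, (c -> c)~(Bool -> b)
step 3: unify c ~ c  [subst: {e:=(b -> b)} | 2 pending]
  -> identical, skip
step 4: unify (c -> c) ~ (Bool -> b)  [subst: {e:=(b -> b)} | 1 pending]
  -> decompose arrow: push c~Bool, c~b
step 5: unify c ~ Bool  [subst: {e:=(b -> b)} | 2 pending]
  bind c := Bool
step 6: unify Bool ~ b  [subst: {e:=(b -> b), c:=Bool} | 1 pending]
  bind b := Bool
step 7: unify f ~ Bool  [subst: {e:=(b -> b), c:=Bool, b:=Bool} | 0 pending]
  bind f := Bool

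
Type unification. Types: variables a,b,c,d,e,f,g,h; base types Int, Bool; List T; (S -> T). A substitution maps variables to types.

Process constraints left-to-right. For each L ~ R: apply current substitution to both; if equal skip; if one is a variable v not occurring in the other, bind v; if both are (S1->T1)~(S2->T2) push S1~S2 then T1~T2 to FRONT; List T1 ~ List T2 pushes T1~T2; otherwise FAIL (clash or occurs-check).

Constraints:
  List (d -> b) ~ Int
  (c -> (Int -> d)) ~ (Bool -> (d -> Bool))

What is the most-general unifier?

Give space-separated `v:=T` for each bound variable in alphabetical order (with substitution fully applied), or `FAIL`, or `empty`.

step 1: unify List (d -> b) ~ Int  [subst: {-} | 1 pending]
  clash: List (d -> b) vs Int

Answer: FAIL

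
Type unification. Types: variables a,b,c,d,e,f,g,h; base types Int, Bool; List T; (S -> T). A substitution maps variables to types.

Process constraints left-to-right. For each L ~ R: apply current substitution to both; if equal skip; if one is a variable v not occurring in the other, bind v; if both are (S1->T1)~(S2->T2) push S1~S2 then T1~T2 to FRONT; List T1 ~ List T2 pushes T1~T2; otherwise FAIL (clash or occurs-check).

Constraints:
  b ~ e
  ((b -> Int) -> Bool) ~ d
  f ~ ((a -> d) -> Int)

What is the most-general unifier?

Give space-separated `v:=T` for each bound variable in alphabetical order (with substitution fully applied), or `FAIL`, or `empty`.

Answer: b:=e d:=((e -> Int) -> Bool) f:=((a -> ((e -> Int) -> Bool)) -> Int)

Derivation:
step 1: unify b ~ e  [subst: {-} | 2 pending]
  bind b := e
step 2: unify ((e -> Int) -> Bool) ~ d  [subst: {b:=e} | 1 pending]
  bind d := ((e -> Int) -> Bool)
step 3: unify f ~ ((a -> ((e -> Int) -> Bool)) -> Int)  [subst: {b:=e, d:=((e -> Int) -> Bool)} | 0 pending]
  bind f := ((a -> ((e -> Int) -> Bool)) -> Int)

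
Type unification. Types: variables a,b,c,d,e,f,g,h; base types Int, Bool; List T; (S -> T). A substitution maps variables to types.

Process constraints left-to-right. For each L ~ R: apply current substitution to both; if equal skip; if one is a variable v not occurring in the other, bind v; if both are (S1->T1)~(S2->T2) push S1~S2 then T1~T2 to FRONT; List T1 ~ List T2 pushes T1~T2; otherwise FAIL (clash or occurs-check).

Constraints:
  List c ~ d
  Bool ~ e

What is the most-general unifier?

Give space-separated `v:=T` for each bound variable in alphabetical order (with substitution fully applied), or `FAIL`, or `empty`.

step 1: unify List c ~ d  [subst: {-} | 1 pending]
  bind d := List c
step 2: unify Bool ~ e  [subst: {d:=List c} | 0 pending]
  bind e := Bool

Answer: d:=List c e:=Bool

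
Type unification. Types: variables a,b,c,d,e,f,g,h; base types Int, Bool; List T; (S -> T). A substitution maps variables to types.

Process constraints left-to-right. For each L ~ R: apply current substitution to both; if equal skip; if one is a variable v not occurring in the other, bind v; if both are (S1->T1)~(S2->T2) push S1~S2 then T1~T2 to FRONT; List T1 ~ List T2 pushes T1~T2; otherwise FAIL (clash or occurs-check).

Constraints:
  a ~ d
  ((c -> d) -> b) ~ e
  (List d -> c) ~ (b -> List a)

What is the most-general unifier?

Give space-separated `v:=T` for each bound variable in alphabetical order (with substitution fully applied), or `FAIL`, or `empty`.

step 1: unify a ~ d  [subst: {-} | 2 pending]
  bind a := d
step 2: unify ((c -> d) -> b) ~ e  [subst: {a:=d} | 1 pending]
  bind e := ((c -> d) -> b)
step 3: unify (List d -> c) ~ (b -> List d)  [subst: {a:=d, e:=((c -> d) -> b)} | 0 pending]
  -> decompose arrow: push List d~b, c~List d
step 4: unify List d ~ b  [subst: {a:=d, e:=((c -> d) -> b)} | 1 pending]
  bind b := List d
step 5: unify c ~ List d  [subst: {a:=d, e:=((c -> d) -> b), b:=List d} | 0 pending]
  bind c := List d

Answer: a:=d b:=List d c:=List d e:=((List d -> d) -> List d)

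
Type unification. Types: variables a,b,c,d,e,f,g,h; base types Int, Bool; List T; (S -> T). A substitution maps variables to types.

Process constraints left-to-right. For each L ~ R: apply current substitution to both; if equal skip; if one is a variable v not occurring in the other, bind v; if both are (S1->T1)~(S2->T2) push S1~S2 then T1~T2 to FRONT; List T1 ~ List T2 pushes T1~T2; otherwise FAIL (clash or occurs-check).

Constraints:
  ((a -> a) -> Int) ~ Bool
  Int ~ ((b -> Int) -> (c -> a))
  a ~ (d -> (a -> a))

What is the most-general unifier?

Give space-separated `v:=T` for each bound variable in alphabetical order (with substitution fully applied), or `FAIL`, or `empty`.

Answer: FAIL

Derivation:
step 1: unify ((a -> a) -> Int) ~ Bool  [subst: {-} | 2 pending]
  clash: ((a -> a) -> Int) vs Bool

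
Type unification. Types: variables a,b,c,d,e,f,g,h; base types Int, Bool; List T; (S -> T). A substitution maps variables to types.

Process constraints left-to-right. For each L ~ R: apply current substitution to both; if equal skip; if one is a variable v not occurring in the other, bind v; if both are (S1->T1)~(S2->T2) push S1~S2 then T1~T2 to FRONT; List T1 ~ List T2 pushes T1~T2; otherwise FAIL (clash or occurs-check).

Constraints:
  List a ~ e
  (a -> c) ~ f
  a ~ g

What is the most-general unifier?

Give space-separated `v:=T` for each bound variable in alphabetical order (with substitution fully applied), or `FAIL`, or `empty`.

step 1: unify List a ~ e  [subst: {-} | 2 pending]
  bind e := List a
step 2: unify (a -> c) ~ f  [subst: {e:=List a} | 1 pending]
  bind f := (a -> c)
step 3: unify a ~ g  [subst: {e:=List a, f:=(a -> c)} | 0 pending]
  bind a := g

Answer: a:=g e:=List g f:=(g -> c)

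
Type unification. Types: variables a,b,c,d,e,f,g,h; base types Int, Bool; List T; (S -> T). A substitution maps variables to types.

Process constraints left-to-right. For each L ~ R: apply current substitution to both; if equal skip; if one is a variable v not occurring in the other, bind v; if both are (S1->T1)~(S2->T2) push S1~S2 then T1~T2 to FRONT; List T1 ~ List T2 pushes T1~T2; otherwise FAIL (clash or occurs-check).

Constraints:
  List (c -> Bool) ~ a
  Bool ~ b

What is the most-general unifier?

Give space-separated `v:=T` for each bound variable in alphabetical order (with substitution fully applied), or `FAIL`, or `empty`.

Answer: a:=List (c -> Bool) b:=Bool

Derivation:
step 1: unify List (c -> Bool) ~ a  [subst: {-} | 1 pending]
  bind a := List (c -> Bool)
step 2: unify Bool ~ b  [subst: {a:=List (c -> Bool)} | 0 pending]
  bind b := Bool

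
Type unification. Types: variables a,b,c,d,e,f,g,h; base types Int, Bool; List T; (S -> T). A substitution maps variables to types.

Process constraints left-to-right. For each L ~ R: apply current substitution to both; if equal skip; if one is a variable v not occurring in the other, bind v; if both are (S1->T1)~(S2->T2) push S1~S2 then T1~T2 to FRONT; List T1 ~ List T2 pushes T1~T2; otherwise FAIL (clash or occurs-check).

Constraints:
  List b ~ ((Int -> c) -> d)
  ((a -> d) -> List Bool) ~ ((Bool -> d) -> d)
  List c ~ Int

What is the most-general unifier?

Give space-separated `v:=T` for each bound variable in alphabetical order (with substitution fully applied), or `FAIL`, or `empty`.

Answer: FAIL

Derivation:
step 1: unify List b ~ ((Int -> c) -> d)  [subst: {-} | 2 pending]
  clash: List b vs ((Int -> c) -> d)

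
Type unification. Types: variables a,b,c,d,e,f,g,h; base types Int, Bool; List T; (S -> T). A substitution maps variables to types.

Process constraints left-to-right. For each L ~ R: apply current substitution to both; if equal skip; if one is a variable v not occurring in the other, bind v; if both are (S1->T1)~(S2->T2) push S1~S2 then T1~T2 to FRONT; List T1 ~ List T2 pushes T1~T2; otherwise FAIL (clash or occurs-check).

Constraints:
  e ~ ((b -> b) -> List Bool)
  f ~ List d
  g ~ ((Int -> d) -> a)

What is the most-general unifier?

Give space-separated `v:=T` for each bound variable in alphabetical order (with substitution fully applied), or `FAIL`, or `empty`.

Answer: e:=((b -> b) -> List Bool) f:=List d g:=((Int -> d) -> a)

Derivation:
step 1: unify e ~ ((b -> b) -> List Bool)  [subst: {-} | 2 pending]
  bind e := ((b -> b) -> List Bool)
step 2: unify f ~ List d  [subst: {e:=((b -> b) -> List Bool)} | 1 pending]
  bind f := List d
step 3: unify g ~ ((Int -> d) -> a)  [subst: {e:=((b -> b) -> List Bool), f:=List d} | 0 pending]
  bind g := ((Int -> d) -> a)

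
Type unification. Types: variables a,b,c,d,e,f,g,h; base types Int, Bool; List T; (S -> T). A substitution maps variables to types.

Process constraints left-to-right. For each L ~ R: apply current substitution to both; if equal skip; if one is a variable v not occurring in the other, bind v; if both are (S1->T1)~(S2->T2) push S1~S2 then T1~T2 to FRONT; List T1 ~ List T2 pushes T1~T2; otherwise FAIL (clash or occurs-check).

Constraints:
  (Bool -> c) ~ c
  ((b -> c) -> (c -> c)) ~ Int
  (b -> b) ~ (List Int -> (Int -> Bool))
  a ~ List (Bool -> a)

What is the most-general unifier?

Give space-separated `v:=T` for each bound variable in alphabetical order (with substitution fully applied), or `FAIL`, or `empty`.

Answer: FAIL

Derivation:
step 1: unify (Bool -> c) ~ c  [subst: {-} | 3 pending]
  occurs-check fail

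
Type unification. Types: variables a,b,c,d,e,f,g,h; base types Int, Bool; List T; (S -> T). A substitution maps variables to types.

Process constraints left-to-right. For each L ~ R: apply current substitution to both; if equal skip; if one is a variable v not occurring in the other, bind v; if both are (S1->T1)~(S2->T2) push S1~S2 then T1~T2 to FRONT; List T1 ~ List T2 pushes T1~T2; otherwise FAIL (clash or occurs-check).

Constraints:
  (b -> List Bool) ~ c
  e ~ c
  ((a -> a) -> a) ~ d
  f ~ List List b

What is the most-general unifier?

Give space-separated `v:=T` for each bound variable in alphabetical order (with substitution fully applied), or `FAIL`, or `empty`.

step 1: unify (b -> List Bool) ~ c  [subst: {-} | 3 pending]
  bind c := (b -> List Bool)
step 2: unify e ~ (b -> List Bool)  [subst: {c:=(b -> List Bool)} | 2 pending]
  bind e := (b -> List Bool)
step 3: unify ((a -> a) -> a) ~ d  [subst: {c:=(b -> List Bool), e:=(b -> List Bool)} | 1 pending]
  bind d := ((a -> a) -> a)
step 4: unify f ~ List List b  [subst: {c:=(b -> List Bool), e:=(b -> List Bool), d:=((a -> a) -> a)} | 0 pending]
  bind f := List List b

Answer: c:=(b -> List Bool) d:=((a -> a) -> a) e:=(b -> List Bool) f:=List List b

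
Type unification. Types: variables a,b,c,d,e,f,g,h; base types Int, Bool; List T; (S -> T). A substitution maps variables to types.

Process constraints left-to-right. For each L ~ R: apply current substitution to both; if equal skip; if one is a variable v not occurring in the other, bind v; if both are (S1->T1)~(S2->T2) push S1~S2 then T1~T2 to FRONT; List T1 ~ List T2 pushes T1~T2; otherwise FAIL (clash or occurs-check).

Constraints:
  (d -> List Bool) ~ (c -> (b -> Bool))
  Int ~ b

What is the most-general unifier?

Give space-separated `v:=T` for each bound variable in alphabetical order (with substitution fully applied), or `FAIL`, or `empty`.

Answer: FAIL

Derivation:
step 1: unify (d -> List Bool) ~ (c -> (b -> Bool))  [subst: {-} | 1 pending]
  -> decompose arrow: push d~c, List Bool~(b -> Bool)
step 2: unify d ~ c  [subst: {-} | 2 pending]
  bind d := c
step 3: unify List Bool ~ (b -> Bool)  [subst: {d:=c} | 1 pending]
  clash: List Bool vs (b -> Bool)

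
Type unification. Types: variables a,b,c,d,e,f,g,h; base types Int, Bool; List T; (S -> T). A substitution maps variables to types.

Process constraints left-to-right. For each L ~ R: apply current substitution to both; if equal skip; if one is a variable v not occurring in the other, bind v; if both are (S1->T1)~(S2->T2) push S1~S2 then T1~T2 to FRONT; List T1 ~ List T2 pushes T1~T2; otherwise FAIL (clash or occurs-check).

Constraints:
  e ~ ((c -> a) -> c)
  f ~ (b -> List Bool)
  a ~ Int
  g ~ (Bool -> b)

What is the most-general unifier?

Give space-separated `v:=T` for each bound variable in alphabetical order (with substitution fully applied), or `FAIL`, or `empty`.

Answer: a:=Int e:=((c -> Int) -> c) f:=(b -> List Bool) g:=(Bool -> b)

Derivation:
step 1: unify e ~ ((c -> a) -> c)  [subst: {-} | 3 pending]
  bind e := ((c -> a) -> c)
step 2: unify f ~ (b -> List Bool)  [subst: {e:=((c -> a) -> c)} | 2 pending]
  bind f := (b -> List Bool)
step 3: unify a ~ Int  [subst: {e:=((c -> a) -> c), f:=(b -> List Bool)} | 1 pending]
  bind a := Int
step 4: unify g ~ (Bool -> b)  [subst: {e:=((c -> a) -> c), f:=(b -> List Bool), a:=Int} | 0 pending]
  bind g := (Bool -> b)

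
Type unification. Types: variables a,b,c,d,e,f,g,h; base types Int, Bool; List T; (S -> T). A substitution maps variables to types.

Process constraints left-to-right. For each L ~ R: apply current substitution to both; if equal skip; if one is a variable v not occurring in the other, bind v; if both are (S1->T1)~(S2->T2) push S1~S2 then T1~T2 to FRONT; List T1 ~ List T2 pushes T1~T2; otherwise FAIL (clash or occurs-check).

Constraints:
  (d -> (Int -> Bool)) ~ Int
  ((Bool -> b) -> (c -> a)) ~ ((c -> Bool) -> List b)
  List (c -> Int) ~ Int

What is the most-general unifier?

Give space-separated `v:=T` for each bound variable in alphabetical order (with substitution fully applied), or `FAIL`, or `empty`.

Answer: FAIL

Derivation:
step 1: unify (d -> (Int -> Bool)) ~ Int  [subst: {-} | 2 pending]
  clash: (d -> (Int -> Bool)) vs Int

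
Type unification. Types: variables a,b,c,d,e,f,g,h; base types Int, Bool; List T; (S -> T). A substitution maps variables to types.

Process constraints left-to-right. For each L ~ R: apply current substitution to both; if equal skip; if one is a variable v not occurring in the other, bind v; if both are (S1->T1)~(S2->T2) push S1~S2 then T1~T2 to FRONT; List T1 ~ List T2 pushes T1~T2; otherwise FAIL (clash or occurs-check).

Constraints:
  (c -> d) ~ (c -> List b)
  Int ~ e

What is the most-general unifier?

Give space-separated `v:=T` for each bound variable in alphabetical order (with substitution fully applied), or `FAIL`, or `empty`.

step 1: unify (c -> d) ~ (c -> List b)  [subst: {-} | 1 pending]
  -> decompose arrow: push c~c, d~List b
step 2: unify c ~ c  [subst: {-} | 2 pending]
  -> identical, skip
step 3: unify d ~ List b  [subst: {-} | 1 pending]
  bind d := List b
step 4: unify Int ~ e  [subst: {d:=List b} | 0 pending]
  bind e := Int

Answer: d:=List b e:=Int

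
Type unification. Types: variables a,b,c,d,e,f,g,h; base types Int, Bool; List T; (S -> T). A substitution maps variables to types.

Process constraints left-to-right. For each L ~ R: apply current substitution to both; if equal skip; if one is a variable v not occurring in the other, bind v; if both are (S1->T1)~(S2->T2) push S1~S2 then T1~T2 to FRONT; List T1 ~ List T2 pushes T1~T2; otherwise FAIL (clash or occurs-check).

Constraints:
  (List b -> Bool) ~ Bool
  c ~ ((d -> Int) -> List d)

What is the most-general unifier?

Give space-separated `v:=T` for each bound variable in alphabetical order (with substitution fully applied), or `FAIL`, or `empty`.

Answer: FAIL

Derivation:
step 1: unify (List b -> Bool) ~ Bool  [subst: {-} | 1 pending]
  clash: (List b -> Bool) vs Bool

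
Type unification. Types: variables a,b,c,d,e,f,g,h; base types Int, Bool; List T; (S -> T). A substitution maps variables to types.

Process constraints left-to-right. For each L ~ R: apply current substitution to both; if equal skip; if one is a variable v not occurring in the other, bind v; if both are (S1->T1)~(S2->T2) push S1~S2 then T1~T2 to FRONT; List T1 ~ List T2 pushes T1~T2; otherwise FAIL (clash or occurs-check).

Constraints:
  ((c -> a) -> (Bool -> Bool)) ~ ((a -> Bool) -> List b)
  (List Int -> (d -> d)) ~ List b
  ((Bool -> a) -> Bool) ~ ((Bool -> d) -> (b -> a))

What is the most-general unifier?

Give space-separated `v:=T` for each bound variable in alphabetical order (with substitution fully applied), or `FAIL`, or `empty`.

step 1: unify ((c -> a) -> (Bool -> Bool)) ~ ((a -> Bool) -> List b)  [subst: {-} | 2 pending]
  -> decompose arrow: push (c -> a)~(a -> Bool), (Bool -> Bool)~List b
step 2: unify (c -> a) ~ (a -> Bool)  [subst: {-} | 3 pending]
  -> decompose arrow: push c~a, a~Bool
step 3: unify c ~ a  [subst: {-} | 4 pending]
  bind c := a
step 4: unify a ~ Bool  [subst: {c:=a} | 3 pending]
  bind a := Bool
step 5: unify (Bool -> Bool) ~ List b  [subst: {c:=a, a:=Bool} | 2 pending]
  clash: (Bool -> Bool) vs List b

Answer: FAIL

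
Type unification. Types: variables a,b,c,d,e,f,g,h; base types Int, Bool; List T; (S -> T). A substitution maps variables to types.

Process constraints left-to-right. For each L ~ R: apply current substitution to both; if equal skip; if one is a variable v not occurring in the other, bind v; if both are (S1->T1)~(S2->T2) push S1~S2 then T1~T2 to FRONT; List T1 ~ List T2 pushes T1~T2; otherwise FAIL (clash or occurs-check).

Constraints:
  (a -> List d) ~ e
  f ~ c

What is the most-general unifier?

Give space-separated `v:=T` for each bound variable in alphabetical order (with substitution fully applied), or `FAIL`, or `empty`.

Answer: e:=(a -> List d) f:=c

Derivation:
step 1: unify (a -> List d) ~ e  [subst: {-} | 1 pending]
  bind e := (a -> List d)
step 2: unify f ~ c  [subst: {e:=(a -> List d)} | 0 pending]
  bind f := c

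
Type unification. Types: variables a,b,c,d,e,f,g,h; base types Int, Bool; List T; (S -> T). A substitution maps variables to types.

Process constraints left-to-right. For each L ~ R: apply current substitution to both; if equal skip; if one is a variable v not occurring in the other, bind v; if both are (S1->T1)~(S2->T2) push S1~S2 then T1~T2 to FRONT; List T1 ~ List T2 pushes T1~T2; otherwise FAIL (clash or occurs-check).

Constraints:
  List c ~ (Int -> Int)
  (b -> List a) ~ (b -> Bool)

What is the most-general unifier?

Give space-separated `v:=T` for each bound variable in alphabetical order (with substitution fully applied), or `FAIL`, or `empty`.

step 1: unify List c ~ (Int -> Int)  [subst: {-} | 1 pending]
  clash: List c vs (Int -> Int)

Answer: FAIL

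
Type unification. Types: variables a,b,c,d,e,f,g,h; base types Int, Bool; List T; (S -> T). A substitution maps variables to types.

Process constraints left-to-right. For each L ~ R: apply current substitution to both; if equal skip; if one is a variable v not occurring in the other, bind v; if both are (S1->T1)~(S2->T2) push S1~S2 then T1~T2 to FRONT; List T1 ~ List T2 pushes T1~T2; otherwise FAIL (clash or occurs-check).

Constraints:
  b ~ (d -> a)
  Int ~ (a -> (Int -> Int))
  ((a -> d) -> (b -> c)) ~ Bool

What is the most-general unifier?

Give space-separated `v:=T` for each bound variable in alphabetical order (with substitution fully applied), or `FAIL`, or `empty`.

Answer: FAIL

Derivation:
step 1: unify b ~ (d -> a)  [subst: {-} | 2 pending]
  bind b := (d -> a)
step 2: unify Int ~ (a -> (Int -> Int))  [subst: {b:=(d -> a)} | 1 pending]
  clash: Int vs (a -> (Int -> Int))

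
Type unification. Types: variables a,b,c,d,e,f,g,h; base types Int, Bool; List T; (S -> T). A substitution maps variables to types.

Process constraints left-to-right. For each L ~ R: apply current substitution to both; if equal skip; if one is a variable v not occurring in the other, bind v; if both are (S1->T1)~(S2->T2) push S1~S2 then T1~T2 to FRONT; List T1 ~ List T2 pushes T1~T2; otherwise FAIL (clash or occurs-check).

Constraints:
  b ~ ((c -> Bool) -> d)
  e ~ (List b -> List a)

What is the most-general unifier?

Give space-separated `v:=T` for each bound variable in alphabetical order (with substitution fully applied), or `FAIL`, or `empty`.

step 1: unify b ~ ((c -> Bool) -> d)  [subst: {-} | 1 pending]
  bind b := ((c -> Bool) -> d)
step 2: unify e ~ (List ((c -> Bool) -> d) -> List a)  [subst: {b:=((c -> Bool) -> d)} | 0 pending]
  bind e := (List ((c -> Bool) -> d) -> List a)

Answer: b:=((c -> Bool) -> d) e:=(List ((c -> Bool) -> d) -> List a)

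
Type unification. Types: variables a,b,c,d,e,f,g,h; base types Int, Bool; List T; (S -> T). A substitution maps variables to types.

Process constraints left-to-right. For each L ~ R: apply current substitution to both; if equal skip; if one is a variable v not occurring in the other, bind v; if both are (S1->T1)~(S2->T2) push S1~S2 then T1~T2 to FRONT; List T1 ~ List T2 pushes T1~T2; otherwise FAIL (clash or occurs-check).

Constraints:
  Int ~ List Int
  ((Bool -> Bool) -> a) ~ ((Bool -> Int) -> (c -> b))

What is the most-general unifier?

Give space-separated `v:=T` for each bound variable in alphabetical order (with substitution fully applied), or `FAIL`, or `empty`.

Answer: FAIL

Derivation:
step 1: unify Int ~ List Int  [subst: {-} | 1 pending]
  clash: Int vs List Int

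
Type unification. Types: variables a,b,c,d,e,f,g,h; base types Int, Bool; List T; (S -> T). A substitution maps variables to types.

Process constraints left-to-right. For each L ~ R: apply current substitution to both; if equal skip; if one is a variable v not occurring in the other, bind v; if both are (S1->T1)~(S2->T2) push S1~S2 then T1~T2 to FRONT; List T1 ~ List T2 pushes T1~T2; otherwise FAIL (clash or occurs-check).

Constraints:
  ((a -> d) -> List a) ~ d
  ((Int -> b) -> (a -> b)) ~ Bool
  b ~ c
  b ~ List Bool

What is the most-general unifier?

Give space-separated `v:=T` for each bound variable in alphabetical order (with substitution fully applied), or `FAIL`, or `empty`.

step 1: unify ((a -> d) -> List a) ~ d  [subst: {-} | 3 pending]
  occurs-check fail

Answer: FAIL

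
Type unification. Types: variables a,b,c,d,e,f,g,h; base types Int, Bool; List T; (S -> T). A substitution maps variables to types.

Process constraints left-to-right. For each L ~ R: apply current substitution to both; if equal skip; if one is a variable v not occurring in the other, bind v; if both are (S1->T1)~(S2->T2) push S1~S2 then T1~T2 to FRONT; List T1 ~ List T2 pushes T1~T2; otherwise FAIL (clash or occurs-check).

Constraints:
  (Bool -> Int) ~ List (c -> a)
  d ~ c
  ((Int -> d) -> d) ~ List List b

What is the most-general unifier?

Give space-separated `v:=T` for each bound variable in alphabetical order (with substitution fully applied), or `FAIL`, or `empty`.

Answer: FAIL

Derivation:
step 1: unify (Bool -> Int) ~ List (c -> a)  [subst: {-} | 2 pending]
  clash: (Bool -> Int) vs List (c -> a)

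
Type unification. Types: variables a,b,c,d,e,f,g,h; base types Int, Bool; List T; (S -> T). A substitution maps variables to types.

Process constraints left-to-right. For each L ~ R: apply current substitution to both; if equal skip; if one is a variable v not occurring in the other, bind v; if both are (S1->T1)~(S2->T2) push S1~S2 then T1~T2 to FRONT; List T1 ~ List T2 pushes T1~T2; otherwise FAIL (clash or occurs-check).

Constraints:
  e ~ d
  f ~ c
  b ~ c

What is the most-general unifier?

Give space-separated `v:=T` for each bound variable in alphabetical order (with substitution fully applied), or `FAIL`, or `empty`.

Answer: b:=c e:=d f:=c

Derivation:
step 1: unify e ~ d  [subst: {-} | 2 pending]
  bind e := d
step 2: unify f ~ c  [subst: {e:=d} | 1 pending]
  bind f := c
step 3: unify b ~ c  [subst: {e:=d, f:=c} | 0 pending]
  bind b := c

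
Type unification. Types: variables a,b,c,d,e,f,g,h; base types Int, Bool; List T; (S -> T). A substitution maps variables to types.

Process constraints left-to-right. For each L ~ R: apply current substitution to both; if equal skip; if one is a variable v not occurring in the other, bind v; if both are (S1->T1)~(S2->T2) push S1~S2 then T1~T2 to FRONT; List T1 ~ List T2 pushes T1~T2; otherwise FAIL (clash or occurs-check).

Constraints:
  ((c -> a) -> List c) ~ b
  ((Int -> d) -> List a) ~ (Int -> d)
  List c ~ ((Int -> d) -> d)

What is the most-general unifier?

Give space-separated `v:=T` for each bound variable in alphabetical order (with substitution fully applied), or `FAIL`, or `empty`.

Answer: FAIL

Derivation:
step 1: unify ((c -> a) -> List c) ~ b  [subst: {-} | 2 pending]
  bind b := ((c -> a) -> List c)
step 2: unify ((Int -> d) -> List a) ~ (Int -> d)  [subst: {b:=((c -> a) -> List c)} | 1 pending]
  -> decompose arrow: push (Int -> d)~Int, List a~d
step 3: unify (Int -> d) ~ Int  [subst: {b:=((c -> a) -> List c)} | 2 pending]
  clash: (Int -> d) vs Int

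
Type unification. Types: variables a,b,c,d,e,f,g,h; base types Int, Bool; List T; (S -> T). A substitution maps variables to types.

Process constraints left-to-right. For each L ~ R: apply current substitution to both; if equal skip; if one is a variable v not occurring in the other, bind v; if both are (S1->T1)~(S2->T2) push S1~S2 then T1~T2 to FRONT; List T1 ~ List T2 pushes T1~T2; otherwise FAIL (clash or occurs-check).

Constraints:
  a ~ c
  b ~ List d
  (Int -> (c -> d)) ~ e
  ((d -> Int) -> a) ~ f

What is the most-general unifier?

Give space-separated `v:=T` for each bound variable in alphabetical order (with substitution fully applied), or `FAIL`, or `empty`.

Answer: a:=c b:=List d e:=(Int -> (c -> d)) f:=((d -> Int) -> c)

Derivation:
step 1: unify a ~ c  [subst: {-} | 3 pending]
  bind a := c
step 2: unify b ~ List d  [subst: {a:=c} | 2 pending]
  bind b := List d
step 3: unify (Int -> (c -> d)) ~ e  [subst: {a:=c, b:=List d} | 1 pending]
  bind e := (Int -> (c -> d))
step 4: unify ((d -> Int) -> c) ~ f  [subst: {a:=c, b:=List d, e:=(Int -> (c -> d))} | 0 pending]
  bind f := ((d -> Int) -> c)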